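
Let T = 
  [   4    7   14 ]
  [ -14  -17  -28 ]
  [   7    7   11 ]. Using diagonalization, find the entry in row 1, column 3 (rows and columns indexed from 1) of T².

14

Characteristic polynomial: s^3 + 2s^2 - 15s - 36 = (s - 4)(s + 3)^2, so the eigenvalues are -3, -3, 4.
s=-3: eigenvector (-1, -1, 1).
s=4: eigenvector (1, -2, 1).
s=-3: eigenvector (0, -2, 1).
P = [[-1, 1, 0], [-1, -2, -2], [1, 1, 1]], D = diag(-3, 4, -3), P⁻¹ = [[0, 1, 2], [1, 1, 2], [-1, -2, -3]].
T² = P·diag(9, 16, 9)·P⁻¹ = [[16, 7, 14], [-14, -5, -28], [7, 7, 23]].
The requested entry is 14.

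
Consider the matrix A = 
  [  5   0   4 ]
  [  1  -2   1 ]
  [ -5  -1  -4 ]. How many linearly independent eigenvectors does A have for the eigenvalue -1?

1

A + 1I = [[6, 0, 4], [1, -1, 1], [-5, -1, -3]].
This matrix has rank 2, so its null space has dimension 3 − 2 = 1.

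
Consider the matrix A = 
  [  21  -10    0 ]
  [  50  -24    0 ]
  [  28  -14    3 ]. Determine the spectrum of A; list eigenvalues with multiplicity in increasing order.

-4, 1, 3

Characteristic polynomial: p(t) = t^3 - 13t + 12 = (t - 3)(t - 1)(t + 4).
Roots (with multiplicity): -4, 1, 3.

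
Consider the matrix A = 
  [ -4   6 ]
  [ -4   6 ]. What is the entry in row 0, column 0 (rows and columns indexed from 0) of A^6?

Characteristic polynomial: t^2 - 2t = t(t - 2), so the eigenvalues are 0, 2.
t=0: eigenvector (3, 2).
t=2: eigenvector (1, 1).
P = [[3, 1], [2, 1]], D = diag(0, 2), P⁻¹ = [[1, -1], [-2, 3]].
A⁶ = P·diag(0, 64)·P⁻¹ = [[-128, 192], [-128, 192]].
The requested entry is -128.

-128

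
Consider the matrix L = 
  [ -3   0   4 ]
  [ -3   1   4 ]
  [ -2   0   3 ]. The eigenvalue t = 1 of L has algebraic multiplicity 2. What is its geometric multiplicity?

L − 1I = [[-4, 0, 4], [-3, 0, 4], [-2, 0, 2]].
This matrix has rank 2, so its null space has dimension 3 − 2 = 1.

1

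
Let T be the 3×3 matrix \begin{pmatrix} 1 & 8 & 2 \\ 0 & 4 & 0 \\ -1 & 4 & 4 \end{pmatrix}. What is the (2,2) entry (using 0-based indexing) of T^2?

14

Characteristic polynomial: s^3 - 9s^2 + 26s - 24 = (s - 4)(s - 3)(s - 2), so the eigenvalues are 2, 3, 4.
s=3: eigenvector (1, 0, 1).
s=4: eigenvector (4, 1, 2).
s=2: eigenvector (2, 0, 1).
P = [[1, 4, 2], [0, 1, 0], [1, 2, 1]], D = diag(3, 4, 2), P⁻¹ = [[-1, 0, 2], [0, 1, 0], [1, -2, -1]].
T² = P·diag(9, 16, 4)·P⁻¹ = [[-1, 48, 10], [0, 16, 0], [-5, 24, 14]].
The requested entry is 14.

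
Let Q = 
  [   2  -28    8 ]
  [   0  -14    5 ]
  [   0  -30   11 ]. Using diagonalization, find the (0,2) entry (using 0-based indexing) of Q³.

Characteristic polynomial: s^3 + s^2 - 10s + 8 = (s - 2)(s - 1)(s + 4), so the eigenvalues are -4, 1, 2.
s=2: eigenvector (1, 0, 0).
s=-4: eigenvector (2, 1, 2).
s=1: eigenvector (4, 1, 3).
P = [[1, 2, 4], [0, 1, 1], [0, 2, 3]], D = diag(2, -4, 1), P⁻¹ = [[1, 2, -2], [0, 3, -1], [0, -2, 1]].
Q³ = P·diag(8, -64, 1)·P⁻¹ = [[8, -376, 116], [0, -194, 65], [0, -390, 131]].
The requested entry is 116.

116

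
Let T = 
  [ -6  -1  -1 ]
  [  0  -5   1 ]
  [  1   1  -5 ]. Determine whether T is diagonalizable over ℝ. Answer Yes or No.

No

Characteristic polynomial: p(r) = r^3 + 16r^2 + 85r + 150 = (r + 5)^2(r + 6).
r = -5 has algebraic multiplicity 2; rank(T + 5I) = 2, so geometric multiplicity = 1.
Geometric multiplicity < algebraic multiplicity, so T is not diagonalizable.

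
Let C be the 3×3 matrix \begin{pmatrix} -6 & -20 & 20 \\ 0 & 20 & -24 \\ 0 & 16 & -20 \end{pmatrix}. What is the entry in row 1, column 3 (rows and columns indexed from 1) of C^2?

-40

Characteristic polynomial: λ^3 + 6λ^2 - 16λ - 96 = (λ - 4)(λ + 4)(λ + 6), so the eigenvalues are -6, -4, 4.
λ=-6: eigenvector (1, 0, 0).
λ=-4: eigenvector (0, 1, 1).
λ=4: eigenvector (-2, 3, 2).
P = [[1, 0, -2], [0, 1, 3], [0, 1, 2]], D = diag(-6, -4, 4), P⁻¹ = [[1, 2, -2], [0, -2, 3], [0, 1, -1]].
C² = P·diag(36, 16, 16)·P⁻¹ = [[36, 40, -40], [0, 16, 0], [0, 0, 16]].
The requested entry is -40.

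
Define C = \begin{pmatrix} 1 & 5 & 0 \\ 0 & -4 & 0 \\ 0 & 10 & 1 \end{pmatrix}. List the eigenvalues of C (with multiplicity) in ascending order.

Characteristic polynomial: p(r) = r^3 + 2r^2 - 7r + 4 = (r - 1)^2(r + 4).
Roots (with multiplicity): -4, 1, 1.

-4, 1, 1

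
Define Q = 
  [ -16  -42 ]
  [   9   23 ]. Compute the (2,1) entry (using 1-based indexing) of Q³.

Characteristic polynomial: r^2 - 7r + 10 = (r - 5)(r - 2), so the eigenvalues are 2, 5.
r=2: eigenvector (7, -3).
r=5: eigenvector (-2, 1).
P = [[7, -2], [-3, 1]], D = diag(2, 5), P⁻¹ = [[1, 2], [3, 7]].
Q³ = P·diag(8, 125)·P⁻¹ = [[-694, -1638], [351, 827]].
The requested entry is 351.

351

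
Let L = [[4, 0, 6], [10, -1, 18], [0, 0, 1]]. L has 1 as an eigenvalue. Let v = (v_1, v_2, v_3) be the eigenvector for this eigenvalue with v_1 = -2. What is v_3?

L − 1I = [[3, 0, 6], [10, -2, 18], [0, 0, 0]].
Solving (L − 1I)v = 0 gives the eigenspace spanned by (-2, -1, 1).
With v_1 = -2, v = (-2, -1, 1), so v_3 = 1.

1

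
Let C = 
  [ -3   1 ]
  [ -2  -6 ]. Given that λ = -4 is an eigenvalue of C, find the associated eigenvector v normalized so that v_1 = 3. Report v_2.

C + 4I = [[1, 1], [-2, -2]].
Solving (C + 4I)v = 0 gives the eigenspace spanned by (3, -3).
With v_1 = 3, v = (3, -3), so v_2 = -3.

-3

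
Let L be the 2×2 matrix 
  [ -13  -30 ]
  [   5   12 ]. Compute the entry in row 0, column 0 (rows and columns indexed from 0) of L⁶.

2059

Characteristic polynomial: r^2 + r - 6 = (r - 2)(r + 3), so the eigenvalues are -3, 2.
r=2: eigenvector (-2, 1).
r=-3: eigenvector (3, -1).
P = [[-2, 3], [1, -1]], D = diag(2, -3), P⁻¹ = [[1, 3], [1, 2]].
L⁶ = P·diag(64, 729)·P⁻¹ = [[2059, 3990], [-665, -1266]].
The requested entry is 2059.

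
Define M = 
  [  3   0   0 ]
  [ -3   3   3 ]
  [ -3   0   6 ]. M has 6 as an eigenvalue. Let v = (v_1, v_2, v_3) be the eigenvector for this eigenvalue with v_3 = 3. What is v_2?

3

M − 6I = [[-3, 0, 0], [-3, -3, 3], [-3, 0, 0]].
Solving (M − 6I)v = 0 gives the eigenspace spanned by (0, 3, 3).
With v_3 = 3, v = (0, 3, 3), so v_2 = 3.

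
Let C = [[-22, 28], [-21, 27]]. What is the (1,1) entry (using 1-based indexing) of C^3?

Characteristic polynomial: s^2 - 5s - 6 = (s - 6)(s + 1), so the eigenvalues are -1, 6.
s=-1: eigenvector (-4, -3).
s=6: eigenvector (1, 1).
P = [[-4, 1], [-3, 1]], D = diag(-1, 6), P⁻¹ = [[-1, 1], [-3, 4]].
C³ = P·diag(-1, 216)·P⁻¹ = [[-652, 868], [-651, 867]].
The requested entry is -652.

-652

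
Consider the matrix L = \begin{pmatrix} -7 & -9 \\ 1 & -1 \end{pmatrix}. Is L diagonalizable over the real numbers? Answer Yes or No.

Characteristic polynomial: p(μ) = μ^2 + 8μ + 16 = (μ + 4)^2.
μ = -4 has algebraic multiplicity 2; rank(L + 4I) = 1, so geometric multiplicity = 1.
Geometric multiplicity < algebraic multiplicity, so L is not diagonalizable.

No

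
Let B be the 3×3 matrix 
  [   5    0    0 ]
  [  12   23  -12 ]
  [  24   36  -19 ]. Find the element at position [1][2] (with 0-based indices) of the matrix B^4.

Characteristic polynomial: s^3 - 9s^2 + 15s + 25 = (s - 5)^2(s + 1), so the eigenvalues are -1, 5, 5.
s=5: eigenvector (1, -2, -2).
s=-1: eigenvector (0, 1, 2).
s=5: eigenvector (-1, 0, -1).
P = [[1, 0, -1], [-2, 1, 0], [-2, 2, -1]], D = diag(5, -1, 5), P⁻¹ = [[-1, -2, 1], [-2, -3, 2], [-2, -2, 1]].
B⁴ = P·diag(625, 1, 625)·P⁻¹ = [[625, 0, 0], [1248, 2497, -1248], [2496, 3744, -1871]].
The requested entry is -1248.

-1248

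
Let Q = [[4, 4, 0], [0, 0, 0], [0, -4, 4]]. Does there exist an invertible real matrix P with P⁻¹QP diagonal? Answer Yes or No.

Yes

Characteristic polynomial: p(s) = s^3 - 8s^2 + 16s = s(s - 4)^2.
s = 4 has algebraic multiplicity 2; rank(Q − 4I) = 1, so geometric multiplicity = 2.
Every eigenvalue has geometric = algebraic multiplicity, so Q is diagonalizable.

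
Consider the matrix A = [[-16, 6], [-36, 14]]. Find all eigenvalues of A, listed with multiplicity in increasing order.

Characteristic polynomial: p(r) = r^2 + 2r - 8 = (r - 2)(r + 4).
Roots (with multiplicity): -4, 2.

-4, 2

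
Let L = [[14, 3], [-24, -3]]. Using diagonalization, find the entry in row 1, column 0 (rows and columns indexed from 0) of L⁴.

-16104

Characteristic polynomial: λ^2 - 11λ + 30 = (λ - 6)(λ - 5), so the eigenvalues are 5, 6.
λ=6: eigenvector (3, -8).
λ=5: eigenvector (1, -3).
P = [[3, 1], [-8, -3]], D = diag(6, 5), P⁻¹ = [[3, 1], [-8, -3]].
L⁴ = P·diag(1296, 625)·P⁻¹ = [[6664, 2013], [-16104, -4743]].
The requested entry is -16104.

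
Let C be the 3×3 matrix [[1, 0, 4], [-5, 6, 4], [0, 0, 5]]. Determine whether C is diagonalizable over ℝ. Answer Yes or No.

Characteristic polynomial: p(s) = s^3 - 12s^2 + 41s - 30 = (s - 6)(s - 5)(s - 1).
All 3 eigenvalues are distinct, so C is diagonalizable.

Yes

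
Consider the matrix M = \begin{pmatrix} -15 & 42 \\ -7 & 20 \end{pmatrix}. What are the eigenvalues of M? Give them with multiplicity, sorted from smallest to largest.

Characteristic polynomial: p(λ) = λ^2 - 5λ - 6 = (λ - 6)(λ + 1).
Roots (with multiplicity): -1, 6.

-1, 6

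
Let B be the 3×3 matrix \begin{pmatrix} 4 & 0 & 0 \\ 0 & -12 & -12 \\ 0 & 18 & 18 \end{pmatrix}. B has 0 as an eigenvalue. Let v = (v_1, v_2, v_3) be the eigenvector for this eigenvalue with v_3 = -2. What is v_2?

2

B = [[4, 0, 0], [0, -12, -12], [0, 18, 18]].
Solving (B)v = 0 gives the eigenspace spanned by (0, 2, -2).
With v_3 = -2, v = (0, 2, -2), so v_2 = 2.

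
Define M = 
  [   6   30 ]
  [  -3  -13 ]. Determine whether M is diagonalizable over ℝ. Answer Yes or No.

Characteristic polynomial: p(μ) = μ^2 + 7μ + 12 = (μ + 3)(μ + 4).
All 2 eigenvalues are distinct, so M is diagonalizable.

Yes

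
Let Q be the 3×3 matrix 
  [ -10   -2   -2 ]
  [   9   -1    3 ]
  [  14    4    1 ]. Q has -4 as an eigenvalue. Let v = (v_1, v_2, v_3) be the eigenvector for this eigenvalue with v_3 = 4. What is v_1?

-2

Q + 4I = [[-6, -2, -2], [9, 3, 3], [14, 4, 5]].
Solving (Q + 4I)v = 0 gives the eigenspace spanned by (-2, 2, 4).
With v_3 = 4, v = (-2, 2, 4), so v_1 = -2.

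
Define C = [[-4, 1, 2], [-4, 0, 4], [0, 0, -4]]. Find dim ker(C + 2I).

C + 2I = [[-2, 1, 2], [-4, 2, 4], [0, 0, -2]].
This matrix has rank 2, so its null space has dimension 3 − 2 = 1.

1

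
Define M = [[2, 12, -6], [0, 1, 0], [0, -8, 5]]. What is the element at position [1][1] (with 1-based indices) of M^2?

4

Characteristic polynomial: r^3 - 8r^2 + 17r - 10 = (r - 5)(r - 2)(r - 1), so the eigenvalues are 1, 2, 5.
r=1: eigenvector (0, 1, 2).
r=2: eigenvector (1, 0, 0).
r=5: eigenvector (-2, 0, 1).
P = [[0, 1, -2], [1, 0, 0], [2, 0, 1]], D = diag(1, 2, 5), P⁻¹ = [[0, 1, 0], [1, -4, 2], [0, -2, 1]].
M² = P·diag(1, 4, 25)·P⁻¹ = [[4, 84, -42], [0, 1, 0], [0, -48, 25]].
The requested entry is 4.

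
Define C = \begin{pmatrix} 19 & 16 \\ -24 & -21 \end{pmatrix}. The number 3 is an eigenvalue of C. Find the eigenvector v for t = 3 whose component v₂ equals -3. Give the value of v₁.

3

C − 3I = [[16, 16], [-24, -24]].
Solving (C − 3I)v = 0 gives the eigenspace spanned by (3, -3).
With v₂ = -3, v = (3, -3), so v₁ = 3.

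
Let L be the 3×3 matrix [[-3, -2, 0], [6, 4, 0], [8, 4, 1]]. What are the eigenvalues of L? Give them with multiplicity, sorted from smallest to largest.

Characteristic polynomial: p(t) = t^3 - 2t^2 + t = t(t - 1)^2.
Roots (with multiplicity): 0, 1, 1.

0, 1, 1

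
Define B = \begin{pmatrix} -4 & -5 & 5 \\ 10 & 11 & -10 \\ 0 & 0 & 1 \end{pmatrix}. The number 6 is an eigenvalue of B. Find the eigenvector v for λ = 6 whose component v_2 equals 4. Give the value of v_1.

B − 6I = [[-10, -5, 5], [10, 5, -10], [0, 0, -5]].
Solving (B − 6I)v = 0 gives the eigenspace spanned by (-2, 4, 0).
With v_2 = 4, v = (-2, 4, 0), so v_1 = -2.

-2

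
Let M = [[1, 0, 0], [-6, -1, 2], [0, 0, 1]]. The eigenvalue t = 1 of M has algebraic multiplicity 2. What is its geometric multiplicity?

M − 1I = [[0, 0, 0], [-6, -2, 2], [0, 0, 0]].
This matrix has rank 1, so its null space has dimension 3 − 1 = 2.

2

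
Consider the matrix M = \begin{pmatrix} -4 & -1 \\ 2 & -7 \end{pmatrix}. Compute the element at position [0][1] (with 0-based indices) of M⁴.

Characteristic polynomial: r^2 + 11r + 30 = (r + 5)(r + 6), so the eigenvalues are -6, -5.
r=-6: eigenvector (1, 2).
r=-5: eigenvector (1, 1).
P = [[1, 1], [2, 1]], D = diag(-6, -5), P⁻¹ = [[-1, 1], [2, -1]].
M⁴ = P·diag(1296, 625)·P⁻¹ = [[-46, 671], [-1342, 1967]].
The requested entry is 671.

671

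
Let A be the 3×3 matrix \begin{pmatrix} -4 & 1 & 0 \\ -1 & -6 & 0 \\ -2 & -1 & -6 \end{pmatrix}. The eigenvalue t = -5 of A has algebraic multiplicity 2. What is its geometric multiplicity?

A + 5I = [[1, 1, 0], [-1, -1, 0], [-2, -1, -1]].
This matrix has rank 2, so its null space has dimension 3 − 2 = 1.

1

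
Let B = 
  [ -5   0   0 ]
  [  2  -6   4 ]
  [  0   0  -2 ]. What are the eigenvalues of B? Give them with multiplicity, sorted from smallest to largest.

Characteristic polynomial: p(r) = r^3 + 13r^2 + 52r + 60 = (r + 2)(r + 5)(r + 6).
Roots (with multiplicity): -6, -5, -2.

-6, -5, -2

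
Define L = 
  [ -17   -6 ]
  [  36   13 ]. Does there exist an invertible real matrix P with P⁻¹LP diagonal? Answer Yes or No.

Yes

Characteristic polynomial: p(t) = t^2 + 4t - 5 = (t - 1)(t + 5).
All 2 eigenvalues are distinct, so L is diagonalizable.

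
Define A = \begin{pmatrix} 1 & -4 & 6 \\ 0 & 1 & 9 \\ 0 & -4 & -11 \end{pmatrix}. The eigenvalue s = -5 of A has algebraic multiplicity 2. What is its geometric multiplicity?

1

A + 5I = [[6, -4, 6], [0, 6, 9], [0, -4, -6]].
This matrix has rank 2, so its null space has dimension 3 − 2 = 1.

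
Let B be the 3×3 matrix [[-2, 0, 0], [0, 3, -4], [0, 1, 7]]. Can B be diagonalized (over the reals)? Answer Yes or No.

No

Characteristic polynomial: p(μ) = μ^3 - 8μ^2 + 5μ + 50 = (μ - 5)^2(μ + 2).
μ = 5 has algebraic multiplicity 2; rank(B − 5I) = 2, so geometric multiplicity = 1.
Geometric multiplicity < algebraic multiplicity, so B is not diagonalizable.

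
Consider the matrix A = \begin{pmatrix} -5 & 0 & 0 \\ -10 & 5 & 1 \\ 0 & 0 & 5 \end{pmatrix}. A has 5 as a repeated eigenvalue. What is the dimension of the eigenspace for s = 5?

1

A − 5I = [[-10, 0, 0], [-10, 0, 1], [0, 0, 0]].
This matrix has rank 2, so its null space has dimension 3 − 2 = 1.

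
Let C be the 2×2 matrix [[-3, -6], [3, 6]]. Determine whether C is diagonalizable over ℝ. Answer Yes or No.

Characteristic polynomial: p(s) = s^2 - 3s = s(s - 3).
All 2 eigenvalues are distinct, so C is diagonalizable.

Yes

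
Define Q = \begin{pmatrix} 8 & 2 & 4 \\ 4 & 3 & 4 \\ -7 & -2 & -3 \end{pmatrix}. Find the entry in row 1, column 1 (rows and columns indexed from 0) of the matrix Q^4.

81

Characteristic polynomial: r^3 - 8r^2 + 19r - 12 = (r - 4)(r - 3)(r - 1), so the eigenvalues are 1, 3, 4.
r=4: eigenvector (1, 0, -1).
r=1: eigenvector (0, -2, 1).
r=3: eigenvector (-2, 1, 2).
P = [[1, 0, -2], [0, -2, 1], [-1, 1, 2]], D = diag(4, 1, 3), P⁻¹ = [[5, 2, 4], [1, 0, 1], [2, 1, 2]].
Q⁴ = P·diag(256, 1, 81)·P⁻¹ = [[956, 350, 700], [160, 81, 160], [-955, -350, -699]].
The requested entry is 81.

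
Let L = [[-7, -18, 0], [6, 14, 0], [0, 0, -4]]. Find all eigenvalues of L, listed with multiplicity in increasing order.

Characteristic polynomial: p(s) = s^3 - 3s^2 - 18s + 40 = (s - 5)(s - 2)(s + 4).
Roots (with multiplicity): -4, 2, 5.

-4, 2, 5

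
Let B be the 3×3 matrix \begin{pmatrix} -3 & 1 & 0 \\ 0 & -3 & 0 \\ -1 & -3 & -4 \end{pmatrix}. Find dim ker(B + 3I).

B + 3I = [[0, 1, 0], [0, 0, 0], [-1, -3, -1]].
This matrix has rank 2, so its null space has dimension 3 − 2 = 1.

1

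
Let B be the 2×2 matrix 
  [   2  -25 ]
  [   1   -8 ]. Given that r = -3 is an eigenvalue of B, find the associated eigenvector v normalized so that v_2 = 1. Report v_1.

B + 3I = [[5, -25], [1, -5]].
Solving (B + 3I)v = 0 gives the eigenspace spanned by (5, 1).
With v_2 = 1, v = (5, 1), so v_1 = 5.

5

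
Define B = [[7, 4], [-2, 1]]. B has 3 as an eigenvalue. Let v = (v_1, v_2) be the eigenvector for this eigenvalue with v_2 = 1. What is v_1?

-1

B − 3I = [[4, 4], [-2, -2]].
Solving (B − 3I)v = 0 gives the eigenspace spanned by (-1, 1).
With v_2 = 1, v = (-1, 1), so v_1 = -1.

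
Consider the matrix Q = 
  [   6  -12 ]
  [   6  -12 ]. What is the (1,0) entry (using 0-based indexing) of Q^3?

216

Characteristic polynomial: r^2 + 6r = r(r + 6), so the eigenvalues are -6, 0.
r=-6: eigenvector (1, 1).
r=0: eigenvector (-2, -1).
P = [[1, -2], [1, -1]], D = diag(-6, 0), P⁻¹ = [[-1, 2], [-1, 1]].
Q³ = P·diag(-216, 0)·P⁻¹ = [[216, -432], [216, -432]].
The requested entry is 216.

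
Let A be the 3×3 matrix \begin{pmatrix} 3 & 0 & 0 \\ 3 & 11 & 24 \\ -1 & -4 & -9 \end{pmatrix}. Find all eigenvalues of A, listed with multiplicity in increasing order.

-1, 3, 3

Characteristic polynomial: p(λ) = λ^3 - 5λ^2 + 3λ + 9 = (λ - 3)^2(λ + 1).
Roots (with multiplicity): -1, 3, 3.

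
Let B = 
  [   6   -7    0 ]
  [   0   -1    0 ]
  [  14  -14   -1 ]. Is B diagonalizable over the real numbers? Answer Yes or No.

Yes

Characteristic polynomial: p(t) = t^3 - 4t^2 - 11t - 6 = (t - 6)(t + 1)^2.
t = -1 has algebraic multiplicity 2; rank(B + 1I) = 1, so geometric multiplicity = 2.
Every eigenvalue has geometric = algebraic multiplicity, so B is diagonalizable.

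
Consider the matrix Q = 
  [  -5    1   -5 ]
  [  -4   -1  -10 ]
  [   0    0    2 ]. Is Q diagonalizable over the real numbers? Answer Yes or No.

Characteristic polynomial: p(λ) = λ^3 + 4λ^2 - 3λ - 18 = (λ - 2)(λ + 3)^2.
λ = -3 has algebraic multiplicity 2; rank(Q + 3I) = 2, so geometric multiplicity = 1.
Geometric multiplicity < algebraic multiplicity, so Q is not diagonalizable.

No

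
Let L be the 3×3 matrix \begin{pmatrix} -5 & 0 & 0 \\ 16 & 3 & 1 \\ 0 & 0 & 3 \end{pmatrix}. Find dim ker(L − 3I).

1

L − 3I = [[-8, 0, 0], [16, 0, 1], [0, 0, 0]].
This matrix has rank 2, so its null space has dimension 3 − 2 = 1.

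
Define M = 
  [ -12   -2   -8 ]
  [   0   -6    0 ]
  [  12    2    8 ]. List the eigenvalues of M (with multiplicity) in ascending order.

-6, -4, 0

Characteristic polynomial: p(t) = t^3 + 10t^2 + 24t = t(t + 4)(t + 6).
Roots (with multiplicity): -6, -4, 0.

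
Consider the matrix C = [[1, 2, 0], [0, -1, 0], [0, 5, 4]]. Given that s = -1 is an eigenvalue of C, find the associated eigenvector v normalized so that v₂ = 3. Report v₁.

-3

C + 1I = [[2, 2, 0], [0, 0, 0], [0, 5, 5]].
Solving (C + 1I)v = 0 gives the eigenspace spanned by (-3, 3, -3).
With v₂ = 3, v = (-3, 3, -3), so v₁ = -3.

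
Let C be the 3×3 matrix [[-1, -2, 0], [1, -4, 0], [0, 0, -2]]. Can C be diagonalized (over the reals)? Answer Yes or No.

Characteristic polynomial: p(λ) = λ^3 + 7λ^2 + 16λ + 12 = (λ + 2)^2(λ + 3).
λ = -2 has algebraic multiplicity 2; rank(C + 2I) = 1, so geometric multiplicity = 2.
Every eigenvalue has geometric = algebraic multiplicity, so C is diagonalizable.

Yes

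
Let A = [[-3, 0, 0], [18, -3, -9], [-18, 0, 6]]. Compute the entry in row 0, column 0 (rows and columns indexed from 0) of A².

9

Characteristic polynomial: λ^3 - 27λ - 54 = (λ - 6)(λ + 3)^2, so the eigenvalues are -3, -3, 6.
λ=-3: eigenvector (1, -2, 2).
λ=-3: eigenvector (-3, 7, -6).
λ=6: eigenvector (0, -1, 1).
P = [[1, -3, 0], [-2, 7, -1], [2, -6, 1]], D = diag(-3, -3, 6), P⁻¹ = [[1, 3, 3], [0, 1, 1], [-2, 0, 1]].
A² = P·diag(9, 9, 36)·P⁻¹ = [[9, 0, 0], [54, 9, -27], [-54, 0, 36]].
The requested entry is 9.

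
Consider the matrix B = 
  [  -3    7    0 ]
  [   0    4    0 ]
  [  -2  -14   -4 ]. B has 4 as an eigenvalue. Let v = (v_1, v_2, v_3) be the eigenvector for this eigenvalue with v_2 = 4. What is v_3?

-8

B − 4I = [[-7, 7, 0], [0, 0, 0], [-2, -14, -8]].
Solving (B − 4I)v = 0 gives the eigenspace spanned by (4, 4, -8).
With v_2 = 4, v = (4, 4, -8), so v_3 = -8.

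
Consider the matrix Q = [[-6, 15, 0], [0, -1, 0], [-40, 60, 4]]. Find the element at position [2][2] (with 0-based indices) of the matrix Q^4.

Characteristic polynomial: μ^3 + 3μ^2 - 22μ - 24 = (μ - 4)(μ + 1)(μ + 6), so the eigenvalues are -6, -1, 4.
μ=-1: eigenvector (3, 1, 12).
μ=-6: eigenvector (1, 0, 4).
μ=4: eigenvector (0, 0, 1).
P = [[3, 1, 0], [1, 0, 0], [12, 4, 1]], D = diag(-1, -6, 4), P⁻¹ = [[0, 1, 0], [1, -3, 0], [-4, 0, 1]].
Q⁴ = P·diag(1, 1296, 256)·P⁻¹ = [[1296, -3885, 0], [0, 1, 0], [4160, -15540, 256]].
The requested entry is 256.

256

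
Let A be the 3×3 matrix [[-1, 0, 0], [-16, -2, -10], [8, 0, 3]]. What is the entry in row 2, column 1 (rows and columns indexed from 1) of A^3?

Characteristic polynomial: s^3 - 7s - 6 = (s - 3)(s + 1)(s + 2), so the eigenvalues are -2, -1, 3.
s=-1: eigenvector (1, 4, -2).
s=3: eigenvector (0, -2, 1).
s=-2: eigenvector (0, 1, 0).
P = [[1, 0, 0], [4, -2, 1], [-2, 1, 0]], D = diag(-1, 3, -2), P⁻¹ = [[1, 0, 0], [2, 0, 1], [0, 1, 2]].
A³ = P·diag(-1, 27, -8)·P⁻¹ = [[-1, 0, 0], [-112, -8, -70], [56, 0, 27]].
The requested entry is -112.

-112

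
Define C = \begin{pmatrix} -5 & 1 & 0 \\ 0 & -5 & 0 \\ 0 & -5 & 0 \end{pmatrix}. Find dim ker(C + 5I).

C + 5I = [[0, 1, 0], [0, 0, 0], [0, -5, 5]].
This matrix has rank 2, so its null space has dimension 3 − 2 = 1.

1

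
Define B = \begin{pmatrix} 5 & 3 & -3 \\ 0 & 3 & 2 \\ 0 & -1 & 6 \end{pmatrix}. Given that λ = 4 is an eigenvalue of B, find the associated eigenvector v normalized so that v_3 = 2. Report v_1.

-6

B − 4I = [[1, 3, -3], [0, -1, 2], [0, -1, 2]].
Solving (B − 4I)v = 0 gives the eigenspace spanned by (-6, 4, 2).
With v_3 = 2, v = (-6, 4, 2), so v_1 = -6.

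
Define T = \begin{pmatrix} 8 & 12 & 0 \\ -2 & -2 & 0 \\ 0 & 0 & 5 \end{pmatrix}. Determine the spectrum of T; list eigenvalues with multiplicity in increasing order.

Characteristic polynomial: p(λ) = λ^3 - 11λ^2 + 38λ - 40 = (λ - 5)(λ - 4)(λ - 2).
Roots (with multiplicity): 2, 4, 5.

2, 4, 5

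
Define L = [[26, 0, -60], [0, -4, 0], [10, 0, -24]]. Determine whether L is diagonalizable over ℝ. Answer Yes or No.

Characteristic polynomial: p(μ) = μ^3 + 2μ^2 - 32μ - 96 = (μ - 6)(μ + 4)^2.
μ = -4 has algebraic multiplicity 2; rank(L + 4I) = 1, so geometric multiplicity = 2.
Every eigenvalue has geometric = algebraic multiplicity, so L is diagonalizable.

Yes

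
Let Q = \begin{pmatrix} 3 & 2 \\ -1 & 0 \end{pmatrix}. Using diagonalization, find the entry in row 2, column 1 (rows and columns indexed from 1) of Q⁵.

-31

Characteristic polynomial: t^2 - 3t + 2 = (t - 2)(t - 1), so the eigenvalues are 1, 2.
t=1: eigenvector (-1, 1).
t=2: eigenvector (2, -1).
P = [[-1, 2], [1, -1]], D = diag(1, 2), P⁻¹ = [[1, 2], [1, 1]].
Q⁵ = P·diag(1, 32)·P⁻¹ = [[63, 62], [-31, -30]].
The requested entry is -31.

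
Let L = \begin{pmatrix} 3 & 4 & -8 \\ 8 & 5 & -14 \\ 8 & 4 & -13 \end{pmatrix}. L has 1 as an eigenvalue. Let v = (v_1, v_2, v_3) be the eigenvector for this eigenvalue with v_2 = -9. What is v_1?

-6

L − 1I = [[2, 4, -8], [8, 4, -14], [8, 4, -14]].
Solving (L − 1I)v = 0 gives the eigenspace spanned by (-6, -9, -6).
With v_2 = -9, v = (-6, -9, -6), so v_1 = -6.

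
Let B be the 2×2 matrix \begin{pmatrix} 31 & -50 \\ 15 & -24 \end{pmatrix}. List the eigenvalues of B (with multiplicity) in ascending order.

1, 6

Characteristic polynomial: p(λ) = λ^2 - 7λ + 6 = (λ - 6)(λ - 1).
Roots (with multiplicity): 1, 6.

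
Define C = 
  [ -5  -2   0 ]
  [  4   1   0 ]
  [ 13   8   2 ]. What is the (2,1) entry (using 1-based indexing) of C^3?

Characteristic polynomial: μ^3 + 2μ^2 - 5μ - 6 = (μ - 2)(μ + 1)(μ + 3), so the eigenvalues are -3, -1, 2.
μ=-1: eigenvector (1, -2, 1).
μ=-3: eigenvector (1, -1, -1).
μ=2: eigenvector (0, 0, 1).
P = [[1, 1, 0], [-2, -1, 0], [1, -1, 1]], D = diag(-1, -3, 2), P⁻¹ = [[-1, -1, 0], [2, 1, 0], [3, 2, 1]].
C³ = P·diag(-1, -27, 8)·P⁻¹ = [[-53, -26, 0], [52, 25, 0], [79, 44, 8]].
The requested entry is 52.

52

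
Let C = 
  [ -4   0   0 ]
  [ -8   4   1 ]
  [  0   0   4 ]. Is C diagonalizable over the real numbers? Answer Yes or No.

No

Characteristic polynomial: p(s) = s^3 - 4s^2 - 16s + 64 = (s - 4)^2(s + 4).
s = 4 has algebraic multiplicity 2; rank(C − 4I) = 2, so geometric multiplicity = 1.
Geometric multiplicity < algebraic multiplicity, so C is not diagonalizable.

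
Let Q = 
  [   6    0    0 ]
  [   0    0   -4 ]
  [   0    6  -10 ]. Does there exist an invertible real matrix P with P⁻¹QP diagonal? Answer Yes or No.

Yes

Characteristic polynomial: p(λ) = λ^3 + 4λ^2 - 36λ - 144 = (λ - 6)(λ + 4)(λ + 6).
All 3 eigenvalues are distinct, so Q is diagonalizable.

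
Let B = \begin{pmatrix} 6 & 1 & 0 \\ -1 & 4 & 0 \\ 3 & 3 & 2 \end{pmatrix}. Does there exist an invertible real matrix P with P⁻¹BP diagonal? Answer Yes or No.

Characteristic polynomial: p(r) = r^3 - 12r^2 + 45r - 50 = (r - 5)^2(r - 2).
r = 5 has algebraic multiplicity 2; rank(B − 5I) = 2, so geometric multiplicity = 1.
Geometric multiplicity < algebraic multiplicity, so B is not diagonalizable.

No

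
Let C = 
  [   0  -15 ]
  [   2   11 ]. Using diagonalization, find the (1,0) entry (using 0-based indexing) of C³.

182

Characteristic polynomial: r^2 - 11r + 30 = (r - 6)(r - 5), so the eigenvalues are 5, 6.
r=6: eigenvector (-5, 2).
r=5: eigenvector (-3, 1).
P = [[-5, -3], [2, 1]], D = diag(6, 5), P⁻¹ = [[1, 3], [-2, -5]].
C³ = P·diag(216, 125)·P⁻¹ = [[-330, -1365], [182, 671]].
The requested entry is 182.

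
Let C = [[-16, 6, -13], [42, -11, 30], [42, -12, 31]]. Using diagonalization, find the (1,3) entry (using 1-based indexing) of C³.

Characteristic polynomial: μ^3 - 4μ^2 - 7μ + 10 = (μ - 5)(μ - 1)(μ + 2), so the eigenvalues are -2, 1, 5.
μ=-2: eigenvector (1, -2, -2).
μ=5: eigenvector (-1, 3, 3).
μ=1: eigenvector (2, -3, -4).
P = [[1, -1, 2], [-2, 3, -3], [-2, 3, -4]], D = diag(-2, 5, 1), P⁻¹ = [[3, -2, 3], [2, 0, 1], [0, 1, -1]].
C³ = P·diag(-8, 125, 1)·P⁻¹ = [[-274, 18, -151], [798, -35, 426], [798, -36, 427]].
The requested entry is -151.

-151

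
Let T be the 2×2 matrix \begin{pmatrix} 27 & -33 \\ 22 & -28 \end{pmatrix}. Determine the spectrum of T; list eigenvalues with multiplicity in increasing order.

Characteristic polynomial: p(r) = r^2 + r - 30 = (r - 5)(r + 6).
Roots (with multiplicity): -6, 5.

-6, 5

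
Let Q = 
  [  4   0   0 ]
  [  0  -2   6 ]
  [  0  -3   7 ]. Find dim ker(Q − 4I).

Q − 4I = [[0, 0, 0], [0, -6, 6], [0, -3, 3]].
This matrix has rank 1, so its null space has dimension 3 − 1 = 2.

2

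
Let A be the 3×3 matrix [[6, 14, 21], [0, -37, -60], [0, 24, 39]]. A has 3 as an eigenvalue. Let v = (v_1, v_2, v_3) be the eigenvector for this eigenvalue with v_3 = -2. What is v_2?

3

A − 3I = [[3, 14, 21], [0, -40, -60], [0, 24, 36]].
Solving (A − 3I)v = 0 gives the eigenspace spanned by (0, 3, -2).
With v_3 = -2, v = (0, 3, -2), so v_2 = 3.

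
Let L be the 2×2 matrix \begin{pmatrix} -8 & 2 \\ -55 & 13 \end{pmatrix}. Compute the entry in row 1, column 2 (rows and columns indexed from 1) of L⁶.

Characteristic polynomial: μ^2 - 5μ + 6 = (μ - 3)(μ - 2), so the eigenvalues are 2, 3.
μ=2: eigenvector (1, 5).
μ=3: eigenvector (2, 11).
P = [[1, 2], [5, 11]], D = diag(2, 3), P⁻¹ = [[11, -2], [-5, 1]].
L⁶ = P·diag(64, 729)·P⁻¹ = [[-6586, 1330], [-36575, 7379]].
The requested entry is 1330.

1330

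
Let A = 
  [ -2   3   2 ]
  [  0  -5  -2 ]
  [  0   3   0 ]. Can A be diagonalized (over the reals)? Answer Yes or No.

Yes

Characteristic polynomial: p(μ) = μ^3 + 7μ^2 + 16μ + 12 = (μ + 2)^2(μ + 3).
μ = -2 has algebraic multiplicity 2; rank(A + 2I) = 1, so geometric multiplicity = 2.
Every eigenvalue has geometric = algebraic multiplicity, so A is diagonalizable.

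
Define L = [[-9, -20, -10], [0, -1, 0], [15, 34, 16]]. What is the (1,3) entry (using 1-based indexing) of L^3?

-430

Characteristic polynomial: t^3 - 6t^2 - t + 6 = (t - 6)(t - 1)(t + 1), so the eigenvalues are -1, 1, 6.
t=1: eigenvector (1, 0, -1).
t=-1: eigenvector (0, 1, -2).
t=6: eigenvector (-2, 0, 3).
P = [[1, 0, -2], [0, 1, 0], [-1, -2, 3]], D = diag(1, -1, 6), P⁻¹ = [[3, 4, 2], [0, 1, 0], [1, 2, 1]].
L³ = P·diag(1, -1, 216)·P⁻¹ = [[-429, -860, -430], [0, -1, 0], [645, 1294, 646]].
The requested entry is -430.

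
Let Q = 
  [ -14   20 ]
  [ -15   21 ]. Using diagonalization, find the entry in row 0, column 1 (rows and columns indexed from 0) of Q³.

Characteristic polynomial: t^2 - 7t + 6 = (t - 6)(t - 1), so the eigenvalues are 1, 6.
t=1: eigenvector (4, 3).
t=6: eigenvector (1, 1).
P = [[4, 1], [3, 1]], D = diag(1, 6), P⁻¹ = [[1, -1], [-3, 4]].
Q³ = P·diag(1, 216)·P⁻¹ = [[-644, 860], [-645, 861]].
The requested entry is 860.

860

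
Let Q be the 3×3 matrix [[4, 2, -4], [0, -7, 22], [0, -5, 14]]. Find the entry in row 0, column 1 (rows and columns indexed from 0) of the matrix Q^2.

Characteristic polynomial: s^3 - 11s^2 + 40s - 48 = (s - 4)^2(s - 3), so the eigenvalues are 3, 4, 4.
s=4: eigenvector (-2, 10, 5).
s=3: eigenvector (-2, 11, 5).
s=4: eigenvector (1, -4, -2).
P = [[-2, -2, 1], [10, 11, -4], [5, 5, -2]], D = diag(4, 3, 4), P⁻¹ = [[2, -1, 3], [0, 1, -2], [5, 0, 2]].
Q² = P·diag(16, 9, 16)·P⁻¹ = [[16, 14, -28], [0, -61, 154], [0, -35, 86]].
The requested entry is 14.

14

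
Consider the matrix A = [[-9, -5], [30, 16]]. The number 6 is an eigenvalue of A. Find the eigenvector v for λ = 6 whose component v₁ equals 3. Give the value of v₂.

-9

A − 6I = [[-15, -5], [30, 10]].
Solving (A − 6I)v = 0 gives the eigenspace spanned by (3, -9).
With v₁ = 3, v = (3, -9), so v₂ = -9.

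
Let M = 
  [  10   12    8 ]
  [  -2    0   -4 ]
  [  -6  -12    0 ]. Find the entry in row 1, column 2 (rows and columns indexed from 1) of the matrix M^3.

-48

Characteristic polynomial: s^3 - 10s^2 + 24s = s(s - 6)(s - 4), so the eigenvalues are 0, 4, 6.
s=6: eigenvector (1, -1, 1).
s=4: eigenvector (2, -1, 0).
s=0: eigenvector (-2, 1, 1).
P = [[1, 2, -2], [-1, -1, 1], [1, 0, 1]], D = diag(6, 4, 0), P⁻¹ = [[-1, -2, 0], [2, 3, 1], [1, 2, 1]].
M³ = P·diag(216, 64, 0)·P⁻¹ = [[40, -48, 128], [88, 240, -64], [-216, -432, 0]].
The requested entry is -48.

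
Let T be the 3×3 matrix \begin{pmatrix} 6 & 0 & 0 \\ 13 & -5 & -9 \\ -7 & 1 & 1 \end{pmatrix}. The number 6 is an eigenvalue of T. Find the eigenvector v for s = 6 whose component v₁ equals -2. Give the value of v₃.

2

T − 6I = [[0, 0, 0], [13, -11, -9], [-7, 1, -5]].
Solving (T − 6I)v = 0 gives the eigenspace spanned by (-2, -4, 2).
With v₁ = -2, v = (-2, -4, 2), so v₃ = 2.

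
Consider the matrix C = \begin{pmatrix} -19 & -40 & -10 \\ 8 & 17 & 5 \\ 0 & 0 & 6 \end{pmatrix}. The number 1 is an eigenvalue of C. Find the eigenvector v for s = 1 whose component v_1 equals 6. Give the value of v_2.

-3

C − 1I = [[-20, -40, -10], [8, 16, 5], [0, 0, 5]].
Solving (C − 1I)v = 0 gives the eigenspace spanned by (6, -3, 0).
With v_1 = 6, v = (6, -3, 0), so v_2 = -3.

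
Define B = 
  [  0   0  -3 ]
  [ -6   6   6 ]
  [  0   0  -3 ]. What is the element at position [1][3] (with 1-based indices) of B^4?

81

Characteristic polynomial: r^3 - 3r^2 - 18r = r(r - 6)(r + 3), so the eigenvalues are -3, 0, 6.
r=0: eigenvector (1, 1, 0).
r=6: eigenvector (0, 1, 0).
r=-3: eigenvector (1, 0, 1).
P = [[1, 0, 1], [1, 1, 0], [0, 0, 1]], D = diag(0, 6, -3), P⁻¹ = [[1, 0, -1], [-1, 1, 1], [0, 0, 1]].
B⁴ = P·diag(0, 1296, 81)·P⁻¹ = [[0, 0, 81], [-1296, 1296, 1296], [0, 0, 81]].
The requested entry is 81.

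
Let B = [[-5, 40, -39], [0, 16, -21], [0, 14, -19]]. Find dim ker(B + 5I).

1

B + 5I = [[0, 40, -39], [0, 21, -21], [0, 14, -14]].
This matrix has rank 2, so its null space has dimension 3 − 2 = 1.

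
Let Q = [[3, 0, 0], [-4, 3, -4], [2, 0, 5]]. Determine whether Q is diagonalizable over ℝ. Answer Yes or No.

Characteristic polynomial: p(μ) = μ^3 - 11μ^2 + 39μ - 45 = (μ - 5)(μ - 3)^2.
μ = 3 has algebraic multiplicity 2; rank(Q − 3I) = 1, so geometric multiplicity = 2.
Every eigenvalue has geometric = algebraic multiplicity, so Q is diagonalizable.

Yes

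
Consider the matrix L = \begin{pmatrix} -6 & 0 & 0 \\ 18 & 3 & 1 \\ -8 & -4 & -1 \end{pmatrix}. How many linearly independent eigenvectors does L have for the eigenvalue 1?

1

L − 1I = [[-7, 0, 0], [18, 2, 1], [-8, -4, -2]].
This matrix has rank 2, so its null space has dimension 3 − 2 = 1.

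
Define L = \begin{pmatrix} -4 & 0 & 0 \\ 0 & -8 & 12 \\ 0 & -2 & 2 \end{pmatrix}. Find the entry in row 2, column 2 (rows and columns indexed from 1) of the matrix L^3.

-176

Characteristic polynomial: t^3 + 10t^2 + 32t + 32 = (t + 2)(t + 4)^2, so the eigenvalues are -4, -4, -2.
t=-2: eigenvector (0, 2, 1).
t=-4: eigenvector (-3, 3, 1).
t=-4: eigenvector (1, 0, 0).
P = [[0, -3, 1], [2, 3, 0], [1, 1, 0]], D = diag(-2, -4, -4), P⁻¹ = [[0, -1, 3], [0, 1, -2], [1, 3, -6]].
L³ = P·diag(-8, -64, -64)·P⁻¹ = [[-64, 0, 0], [0, -176, 336], [0, -56, 104]].
The requested entry is -176.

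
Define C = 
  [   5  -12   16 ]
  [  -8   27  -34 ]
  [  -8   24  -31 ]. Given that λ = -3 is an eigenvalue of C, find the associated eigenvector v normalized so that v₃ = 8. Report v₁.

-4

C + 3I = [[8, -12, 16], [-8, 30, -34], [-8, 24, -28]].
Solving (C + 3I)v = 0 gives the eigenspace spanned by (-4, 8, 8).
With v₃ = 8, v = (-4, 8, 8), so v₁ = -4.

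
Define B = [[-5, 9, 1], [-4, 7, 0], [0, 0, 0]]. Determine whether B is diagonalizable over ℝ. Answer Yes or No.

Characteristic polynomial: p(r) = r^3 - 2r^2 + r = r(r - 1)^2.
r = 1 has algebraic multiplicity 2; rank(B − 1I) = 2, so geometric multiplicity = 1.
Geometric multiplicity < algebraic multiplicity, so B is not diagonalizable.

No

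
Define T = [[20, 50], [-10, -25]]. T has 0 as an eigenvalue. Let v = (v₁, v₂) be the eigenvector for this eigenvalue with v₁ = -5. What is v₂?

T = [[20, 50], [-10, -25]].
Solving (T)v = 0 gives the eigenspace spanned by (-5, 2).
With v₁ = -5, v = (-5, 2), so v₂ = 2.

2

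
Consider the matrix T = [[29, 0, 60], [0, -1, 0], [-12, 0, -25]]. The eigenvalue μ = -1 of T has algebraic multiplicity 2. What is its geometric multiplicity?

2

T + 1I = [[30, 0, 60], [0, 0, 0], [-12, 0, -24]].
This matrix has rank 1, so its null space has dimension 3 − 1 = 2.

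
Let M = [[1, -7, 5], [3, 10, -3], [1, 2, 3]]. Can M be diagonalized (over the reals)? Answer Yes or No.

Characteristic polynomial: p(t) = t^3 - 14t^2 + 65t - 100 = (t - 5)^2(t - 4).
t = 5 has algebraic multiplicity 2; rank(M − 5I) = 2, so geometric multiplicity = 1.
Geometric multiplicity < algebraic multiplicity, so M is not diagonalizable.

No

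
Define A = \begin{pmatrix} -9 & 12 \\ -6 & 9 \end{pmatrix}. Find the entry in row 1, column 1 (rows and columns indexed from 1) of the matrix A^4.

Characteristic polynomial: t^2 - 9 = (t - 3)(t + 3), so the eigenvalues are -3, 3.
t=3: eigenvector (1, 1).
t=-3: eigenvector (2, 1).
P = [[1, 2], [1, 1]], D = diag(3, -3), P⁻¹ = [[-1, 2], [1, -1]].
A⁴ = P·diag(81, 81)·P⁻¹ = [[81, 0], [0, 81]].
The requested entry is 81.

81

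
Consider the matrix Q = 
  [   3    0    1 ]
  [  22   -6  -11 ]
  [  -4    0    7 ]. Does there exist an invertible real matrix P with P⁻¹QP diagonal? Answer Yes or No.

Characteristic polynomial: p(μ) = μ^3 - 4μ^2 - 35μ + 150 = (μ - 5)^2(μ + 6).
μ = 5 has algebraic multiplicity 2; rank(Q − 5I) = 2, so geometric multiplicity = 1.
Geometric multiplicity < algebraic multiplicity, so Q is not diagonalizable.

No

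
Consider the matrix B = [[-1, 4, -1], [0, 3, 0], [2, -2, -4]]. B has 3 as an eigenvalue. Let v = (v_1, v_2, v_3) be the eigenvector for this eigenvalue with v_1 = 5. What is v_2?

B − 3I = [[-4, 4, -1], [0, 0, 0], [2, -2, -7]].
Solving (B − 3I)v = 0 gives the eigenspace spanned by (5, 5, 0).
With v_1 = 5, v = (5, 5, 0), so v_2 = 5.

5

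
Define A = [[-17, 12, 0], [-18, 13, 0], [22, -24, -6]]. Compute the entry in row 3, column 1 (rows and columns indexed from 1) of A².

Characteristic polynomial: μ^3 + 10μ^2 + 19μ - 30 = (μ - 1)(μ + 5)(μ + 6), so the eigenvalues are -6, -5, 1.
μ=1: eigenvector (2, 3, -4).
μ=-5: eigenvector (1, 1, -2).
μ=-6: eigenvector (0, 0, 1).
P = [[2, 1, 0], [3, 1, 0], [-4, -2, 1]], D = diag(1, -5, -6), P⁻¹ = [[-1, 1, 0], [3, -2, 0], [2, 0, 1]].
A² = P·diag(1, 25, 36)·P⁻¹ = [[73, -48, 0], [72, -47, 0], [-74, 96, 36]].
The requested entry is -74.

-74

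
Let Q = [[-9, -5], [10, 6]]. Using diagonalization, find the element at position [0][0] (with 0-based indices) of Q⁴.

511

Characteristic polynomial: t^2 + 3t - 4 = (t - 1)(t + 4), so the eigenvalues are -4, 1.
t=1: eigenvector (-1, 2).
t=-4: eigenvector (1, -1).
P = [[-1, 1], [2, -1]], D = diag(1, -4), P⁻¹ = [[1, 1], [2, 1]].
Q⁴ = P·diag(1, 256)·P⁻¹ = [[511, 255], [-510, -254]].
The requested entry is 511.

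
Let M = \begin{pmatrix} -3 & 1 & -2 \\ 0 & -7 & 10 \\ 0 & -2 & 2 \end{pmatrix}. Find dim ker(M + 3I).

M + 3I = [[0, 1, -2], [0, -4, 10], [0, -2, 5]].
This matrix has rank 2, so its null space has dimension 3 − 2 = 1.

1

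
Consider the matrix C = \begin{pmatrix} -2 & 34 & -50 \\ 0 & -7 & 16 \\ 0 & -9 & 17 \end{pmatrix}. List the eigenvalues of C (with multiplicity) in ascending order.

Characteristic polynomial: p(μ) = μ^3 - 8μ^2 + 5μ + 50 = (μ - 5)^2(μ + 2).
Roots (with multiplicity): -2, 5, 5.

-2, 5, 5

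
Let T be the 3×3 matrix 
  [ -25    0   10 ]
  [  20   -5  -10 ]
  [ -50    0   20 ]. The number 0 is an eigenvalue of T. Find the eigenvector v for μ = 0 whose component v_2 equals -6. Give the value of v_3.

15

T = [[-25, 0, 10], [20, -5, -10], [-50, 0, 20]].
Solving (T)v = 0 gives the eigenspace spanned by (6, -6, 15).
With v_2 = -6, v = (6, -6, 15), so v_3 = 15.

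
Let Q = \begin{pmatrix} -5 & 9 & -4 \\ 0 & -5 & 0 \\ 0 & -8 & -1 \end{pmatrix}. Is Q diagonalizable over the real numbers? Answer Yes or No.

No

Characteristic polynomial: p(t) = t^3 + 11t^2 + 35t + 25 = (t + 1)(t + 5)^2.
t = -5 has algebraic multiplicity 2; rank(Q + 5I) = 2, so geometric multiplicity = 1.
Geometric multiplicity < algebraic multiplicity, so Q is not diagonalizable.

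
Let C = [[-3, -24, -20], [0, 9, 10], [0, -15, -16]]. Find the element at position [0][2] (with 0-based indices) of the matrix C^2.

140

Characteristic polynomial: λ^3 + 10λ^2 + 27λ + 18 = (λ + 1)(λ + 3)(λ + 6), so the eigenvalues are -6, -3, -1.
λ=-3: eigenvector (1, 0, 0).
λ=-1: eigenvector (-2, 1, -1).
λ=-6: eigenvector (4, -2, 3).
P = [[1, -2, 4], [0, 1, -2], [0, -1, 3]], D = diag(-3, -1, -6), P⁻¹ = [[1, 2, 0], [0, 3, 2], [0, 1, 1]].
C² = P·diag(9, 1, 36)·P⁻¹ = [[9, 156, 140], [0, -69, -70], [0, 105, 106]].
The requested entry is 140.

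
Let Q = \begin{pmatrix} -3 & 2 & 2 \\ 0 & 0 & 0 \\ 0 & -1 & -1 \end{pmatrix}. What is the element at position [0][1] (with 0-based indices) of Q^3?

26

Characteristic polynomial: t^3 + 4t^2 + 3t = t(t + 1)(t + 3), so the eigenvalues are -3, -1, 0.
t=-3: eigenvector (1, 0, 0).
t=-1: eigenvector (1, 0, 1).
t=0: eigenvector (0, 1, -1).
P = [[1, 1, 0], [0, 0, 1], [0, 1, -1]], D = diag(-3, -1, 0), P⁻¹ = [[1, -1, -1], [0, 1, 1], [0, 1, 0]].
Q³ = P·diag(-27, -1, 0)·P⁻¹ = [[-27, 26, 26], [0, 0, 0], [0, -1, -1]].
The requested entry is 26.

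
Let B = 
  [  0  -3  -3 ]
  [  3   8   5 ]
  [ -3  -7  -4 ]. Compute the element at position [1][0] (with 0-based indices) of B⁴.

Characteristic polynomial: μ^3 - 4μ^2 + 3μ = μ(μ - 3)(μ - 1), so the eigenvalues are 0, 1, 3.
μ=0: eigenvector (1, -1, 1).
μ=3: eigenvector (0, 1, -1).
μ=1: eigenvector (-3, 2, -1).
P = [[1, 0, -3], [-1, 1, 2], [1, -1, -1]], D = diag(0, 3, 1), P⁻¹ = [[1, 3, 3], [1, 2, 1], [0, 1, 1]].
B⁴ = P·diag(0, 81, 1)·P⁻¹ = [[0, -3, -3], [81, 164, 83], [-81, -163, -82]].
The requested entry is 81.

81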